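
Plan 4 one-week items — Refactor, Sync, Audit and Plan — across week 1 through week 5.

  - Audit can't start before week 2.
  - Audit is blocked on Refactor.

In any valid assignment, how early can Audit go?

week 2

Audit is available from week 2.
Audit at week 2 is achievable: Audit=week 2, Refactor=week 1, Plan=week 1, Sync=week 1.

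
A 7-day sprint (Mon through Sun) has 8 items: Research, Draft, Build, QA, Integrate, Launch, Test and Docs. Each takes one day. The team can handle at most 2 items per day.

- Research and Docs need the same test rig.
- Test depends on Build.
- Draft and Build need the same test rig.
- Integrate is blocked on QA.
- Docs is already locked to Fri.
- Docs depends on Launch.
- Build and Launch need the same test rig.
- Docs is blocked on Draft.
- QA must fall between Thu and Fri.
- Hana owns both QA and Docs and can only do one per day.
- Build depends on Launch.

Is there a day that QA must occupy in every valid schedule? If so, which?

Thu

QA's window is Thu–Fri.
Docs is fixed at Fri, and QA can't share a day with Docs.
So QA must be Thu.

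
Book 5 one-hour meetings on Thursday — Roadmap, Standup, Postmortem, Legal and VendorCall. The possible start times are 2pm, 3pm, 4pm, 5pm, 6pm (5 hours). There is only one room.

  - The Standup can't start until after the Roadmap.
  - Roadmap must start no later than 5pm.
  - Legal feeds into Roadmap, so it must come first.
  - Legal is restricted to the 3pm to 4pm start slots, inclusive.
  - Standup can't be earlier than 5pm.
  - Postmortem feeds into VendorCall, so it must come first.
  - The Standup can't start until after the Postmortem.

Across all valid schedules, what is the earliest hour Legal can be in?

3pm

Legal is available from 3pm; Legal's own window allows nothing later than 4pm.
Legal at 3pm is achievable: Standup in 5pm, Legal in 3pm, Roadmap in 4pm, VendorCall in 6pm, Postmortem in 2pm.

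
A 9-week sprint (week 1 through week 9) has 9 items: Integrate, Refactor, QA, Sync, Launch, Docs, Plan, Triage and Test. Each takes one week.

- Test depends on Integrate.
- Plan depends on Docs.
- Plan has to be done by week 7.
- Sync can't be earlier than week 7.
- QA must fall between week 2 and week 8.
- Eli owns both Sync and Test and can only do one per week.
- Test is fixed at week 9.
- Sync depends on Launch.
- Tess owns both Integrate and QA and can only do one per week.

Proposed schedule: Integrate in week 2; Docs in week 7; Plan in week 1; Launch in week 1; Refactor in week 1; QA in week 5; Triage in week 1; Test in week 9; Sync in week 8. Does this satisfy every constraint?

Sync can't be earlier than week 7 — holds.
Test is fixed at week 9 — holds.
Test depends on Integrate — holds.
QA must fall between week 2 and week 8 — holds.
Plan has to be done by week 7 — holds.
Tess owns both Integrate and QA and can only do one per week — holds.
Sync depends on Launch — holds.
Eli owns both Sync and Test and can only do one per week — holds.
Plan depends on Docs — violated.

Invalid. Plan depends on Docs.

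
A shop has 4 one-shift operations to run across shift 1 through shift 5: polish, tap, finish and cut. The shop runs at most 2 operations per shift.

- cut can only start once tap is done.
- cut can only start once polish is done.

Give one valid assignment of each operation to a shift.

finish -> shift 2; cut -> shift 2; polish -> shift 1; tap -> shift 1

Checking: tap(shift 1) before cut(shift 2); polish(shift 1) before cut(shift 2); max 2 per shift (cap 2).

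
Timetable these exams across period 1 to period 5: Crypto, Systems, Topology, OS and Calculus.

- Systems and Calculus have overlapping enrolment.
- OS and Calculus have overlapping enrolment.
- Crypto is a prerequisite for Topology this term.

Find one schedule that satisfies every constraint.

Topology -> period 2; OS -> period 1; Crypto -> period 1; Systems -> period 1; Calculus -> period 2

Checking: Crypto(period 1) before Topology(period 2); OS(period 1) != Calculus(period 2); Systems(period 1) != Calculus(period 2).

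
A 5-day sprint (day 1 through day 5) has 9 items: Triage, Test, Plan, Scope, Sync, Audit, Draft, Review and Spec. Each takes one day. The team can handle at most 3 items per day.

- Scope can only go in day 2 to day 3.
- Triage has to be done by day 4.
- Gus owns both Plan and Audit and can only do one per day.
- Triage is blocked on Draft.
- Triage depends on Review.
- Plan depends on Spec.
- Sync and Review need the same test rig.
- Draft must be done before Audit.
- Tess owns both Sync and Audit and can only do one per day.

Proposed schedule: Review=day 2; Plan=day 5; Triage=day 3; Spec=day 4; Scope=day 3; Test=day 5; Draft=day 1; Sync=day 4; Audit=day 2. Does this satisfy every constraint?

Valid

Triage depends on Review — holds.
Plan depends on Spec — holds.
Tess owns both Sync and Audit and can only do one per day — holds.
The team can handle at most 3 items per day — holds.
Draft must be done before Audit — holds.
Scope can only go in day 2 to day 3 — holds.
Triage is blocked on Draft — holds.
Sync and Review need the same test rig — holds.
Gus owns both Plan and Audit and can only do one per day — holds.
Triage has to be done by day 4 — holds.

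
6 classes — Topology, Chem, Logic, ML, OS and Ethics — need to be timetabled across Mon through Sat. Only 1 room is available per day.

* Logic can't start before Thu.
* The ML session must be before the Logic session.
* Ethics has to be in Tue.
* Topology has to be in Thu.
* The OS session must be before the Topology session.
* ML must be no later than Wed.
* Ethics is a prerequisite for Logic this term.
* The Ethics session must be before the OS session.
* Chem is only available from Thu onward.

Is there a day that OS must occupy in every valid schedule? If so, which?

Ethics is fixed at Tue and must come before OS, so OS is at least Wed.
Topology is fixed at Thu and must come after OS, so OS is at most Wed.
So OS must be Wed.

Wed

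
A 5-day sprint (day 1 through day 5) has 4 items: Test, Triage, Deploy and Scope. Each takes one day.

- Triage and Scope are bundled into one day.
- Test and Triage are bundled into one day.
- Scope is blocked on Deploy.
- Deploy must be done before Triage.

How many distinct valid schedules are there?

10

Splitting on Test: it can be day 2 (1), day 3 (2), day 4 (3), day 5 (4). Listing each branch's schedules as (Triage, Deploy, Scope) by day number:
Test=day 2: (2,1,2) — 1.
Test=day 3: (3,1,3) (3,2,3) — 2.
Test=day 4: (4,1,4) (4,2,4) (4,3,4) — 3.
Test=day 5: (5,1,5) (5,2,5) (5,3,5) (5,4,5) — 4.
Summing: 1 + 2 + 3 + 4 = 10.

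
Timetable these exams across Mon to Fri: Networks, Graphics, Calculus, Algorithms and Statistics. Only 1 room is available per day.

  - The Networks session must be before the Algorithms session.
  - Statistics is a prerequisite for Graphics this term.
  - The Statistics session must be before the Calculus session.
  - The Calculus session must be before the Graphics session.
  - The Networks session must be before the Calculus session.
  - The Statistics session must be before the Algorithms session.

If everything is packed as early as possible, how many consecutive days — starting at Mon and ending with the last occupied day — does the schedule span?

5 days

The precedence chain requires at least 3 distinct days.
With at most 1 per day and 5 exams, at least 5 days are needed.
5 works (last occupied day: Fri): for example Algorithms -> Fri, Statistics -> Mon, Graphics -> Thu, Networks -> Tue, Calculus -> Wed.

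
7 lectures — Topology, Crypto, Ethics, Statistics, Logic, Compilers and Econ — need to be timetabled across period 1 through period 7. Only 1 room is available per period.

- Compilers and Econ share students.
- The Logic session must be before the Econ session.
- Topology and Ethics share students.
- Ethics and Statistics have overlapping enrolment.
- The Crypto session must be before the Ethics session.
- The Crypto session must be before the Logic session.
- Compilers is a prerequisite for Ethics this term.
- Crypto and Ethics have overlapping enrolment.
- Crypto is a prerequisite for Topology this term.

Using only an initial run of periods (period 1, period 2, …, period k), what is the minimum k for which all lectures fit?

The precedence chain requires at least 3 distinct periods.
With at most 1 per period and 7 lectures, at least 7 periods are needed.
7 works (last occupied period: period 7): for example Logic=period 4; Crypto=period 1; Statistics=period 7; Compilers=period 2; Topology=period 5; Econ=period 6; Ethics=period 3.

7 periods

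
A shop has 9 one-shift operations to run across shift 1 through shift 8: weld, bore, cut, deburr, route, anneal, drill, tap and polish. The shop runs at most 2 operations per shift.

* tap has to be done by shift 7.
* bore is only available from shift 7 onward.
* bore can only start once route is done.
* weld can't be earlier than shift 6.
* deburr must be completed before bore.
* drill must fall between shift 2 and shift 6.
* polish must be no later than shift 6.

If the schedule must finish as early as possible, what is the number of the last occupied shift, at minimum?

7

The precedence chain requires at least 2 distinct shifts.
With at most 2 per shift and 9 operations, at least 5 shifts are needed.
bore can't be placed before shift 7, so the schedule must run through at least shift 7.
7 works (last occupied shift: shift 7): for example anneal=shift 3; route=shift 2; tap=shift 4; deburr=shift 1; cut=shift 3; polish=shift 1; drill=shift 2; bore=shift 7; weld=shift 6.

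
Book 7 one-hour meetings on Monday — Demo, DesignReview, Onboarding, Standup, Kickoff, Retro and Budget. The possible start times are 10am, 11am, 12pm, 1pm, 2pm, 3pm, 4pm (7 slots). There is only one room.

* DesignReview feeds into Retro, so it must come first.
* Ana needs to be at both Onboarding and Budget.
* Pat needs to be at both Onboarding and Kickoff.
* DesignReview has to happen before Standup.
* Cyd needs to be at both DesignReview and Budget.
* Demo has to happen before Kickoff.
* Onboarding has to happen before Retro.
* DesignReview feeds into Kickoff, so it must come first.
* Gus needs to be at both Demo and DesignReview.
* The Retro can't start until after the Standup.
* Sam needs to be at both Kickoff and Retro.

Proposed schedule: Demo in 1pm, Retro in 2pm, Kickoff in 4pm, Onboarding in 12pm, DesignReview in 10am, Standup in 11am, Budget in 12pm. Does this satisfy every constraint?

No — it violates: Ana needs to be at both Onboarding and Budget

Pat needs to be at both Onboarding and Kickoff — holds.
Cyd needs to be at both DesignReview and Budget — holds.
DesignReview has to happen before Standup — holds.
The Retro can't start until after the Standup — holds.
Onboarding has to happen before Retro — holds.
Sam needs to be at both Kickoff and Retro — holds.
Gus needs to be at both Demo and DesignReview — holds.
Demo has to happen before Kickoff — holds.
Ana needs to be at both Onboarding and Budget — violated.
There is only one room — violated.
DesignReview feeds into Retro, so it must come first — holds.
DesignReview feeds into Kickoff, so it must come first — holds.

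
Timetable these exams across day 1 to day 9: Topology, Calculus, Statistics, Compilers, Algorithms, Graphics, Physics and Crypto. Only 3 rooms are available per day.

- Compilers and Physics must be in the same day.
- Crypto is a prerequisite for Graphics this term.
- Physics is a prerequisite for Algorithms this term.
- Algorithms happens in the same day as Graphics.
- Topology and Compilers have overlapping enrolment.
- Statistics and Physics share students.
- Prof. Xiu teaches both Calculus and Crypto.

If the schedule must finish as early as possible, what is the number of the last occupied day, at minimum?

day 3

The precedence chain requires at least 2 distinct days.
With at most 3 per day and 8 exams, at least 3 days are needed.
3 works (last occupied day: day 3): for example Graphics in day 2, Compilers in day 1, Crypto in day 1, Physics in day 1, Topology in day 2, Statistics in day 3, Calculus in day 3, Algorithms in day 2.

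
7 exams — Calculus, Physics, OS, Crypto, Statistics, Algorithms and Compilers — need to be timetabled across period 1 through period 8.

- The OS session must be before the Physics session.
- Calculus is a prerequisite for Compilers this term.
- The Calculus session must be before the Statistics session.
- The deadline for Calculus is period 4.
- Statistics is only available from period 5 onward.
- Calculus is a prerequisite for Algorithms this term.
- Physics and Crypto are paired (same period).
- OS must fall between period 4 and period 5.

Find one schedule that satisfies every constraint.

Physics in period 5; OS in period 4; Calculus in period 1; Statistics in period 5; Compilers in period 2; Algorithms in period 2; Crypto in period 5

Checking: Calculus(period 1) before Compilers(period 2); Calculus(period 1) before Algorithms(period 2); Calculus(period 1) before Statistics(period 5); OS(period 4) before Physics(period 5); Physics = Crypto = period 5; OS=period 4 in [period 4,period 5]; Statistics=period 5 in [period 5,period 8]; Calculus=period 1 in [period 1,period 4].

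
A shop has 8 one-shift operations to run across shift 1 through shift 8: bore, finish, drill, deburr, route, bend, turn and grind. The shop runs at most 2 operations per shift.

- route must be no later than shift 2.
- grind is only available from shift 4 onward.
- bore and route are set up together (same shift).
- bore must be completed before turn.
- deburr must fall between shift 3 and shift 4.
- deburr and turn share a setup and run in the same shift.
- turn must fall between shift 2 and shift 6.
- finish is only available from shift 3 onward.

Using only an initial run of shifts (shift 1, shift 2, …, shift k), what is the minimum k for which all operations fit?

The precedence chain requires at least 2 distinct shifts.
With at most 2 per shift and 8 operations, at least 4 shifts are needed.
grind can't be placed before shift 4, so the schedule must run through at least shift 4.
4 works (last occupied shift: shift 4): for example finish in shift 4; deburr in shift 3; drill in shift 2; grind in shift 4; route in shift 1; turn in shift 3; bore in shift 1; bend in shift 2.

4 shifts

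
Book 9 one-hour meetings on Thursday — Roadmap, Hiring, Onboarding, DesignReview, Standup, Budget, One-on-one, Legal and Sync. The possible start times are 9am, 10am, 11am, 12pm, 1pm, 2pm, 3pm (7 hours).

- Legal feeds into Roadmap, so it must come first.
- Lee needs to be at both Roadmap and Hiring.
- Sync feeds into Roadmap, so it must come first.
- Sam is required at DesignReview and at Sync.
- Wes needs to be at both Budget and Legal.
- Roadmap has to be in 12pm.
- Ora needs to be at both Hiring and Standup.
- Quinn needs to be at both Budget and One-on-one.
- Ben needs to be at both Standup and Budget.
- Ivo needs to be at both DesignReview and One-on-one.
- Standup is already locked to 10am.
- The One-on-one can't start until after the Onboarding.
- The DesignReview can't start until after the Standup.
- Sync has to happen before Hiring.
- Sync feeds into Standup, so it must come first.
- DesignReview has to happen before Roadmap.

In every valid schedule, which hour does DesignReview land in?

Standup is fixed at 10am and must come before DesignReview, so DesignReview is at least 11am.
Roadmap is fixed at 12pm and must come after DesignReview, so DesignReview is at most 11am.
So DesignReview must be 11am.

11am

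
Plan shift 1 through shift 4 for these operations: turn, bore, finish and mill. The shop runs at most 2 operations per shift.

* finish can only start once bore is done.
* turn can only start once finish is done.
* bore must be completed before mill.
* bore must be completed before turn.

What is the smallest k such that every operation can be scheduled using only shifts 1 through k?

The precedence chain requires at least 3 distinct shifts.
With at most 2 per shift and 4 operations, at least 2 shifts are needed.
3 works (last occupied shift: shift 3): for example finish=shift 2; mill=shift 2; bore=shift 1; turn=shift 3.

3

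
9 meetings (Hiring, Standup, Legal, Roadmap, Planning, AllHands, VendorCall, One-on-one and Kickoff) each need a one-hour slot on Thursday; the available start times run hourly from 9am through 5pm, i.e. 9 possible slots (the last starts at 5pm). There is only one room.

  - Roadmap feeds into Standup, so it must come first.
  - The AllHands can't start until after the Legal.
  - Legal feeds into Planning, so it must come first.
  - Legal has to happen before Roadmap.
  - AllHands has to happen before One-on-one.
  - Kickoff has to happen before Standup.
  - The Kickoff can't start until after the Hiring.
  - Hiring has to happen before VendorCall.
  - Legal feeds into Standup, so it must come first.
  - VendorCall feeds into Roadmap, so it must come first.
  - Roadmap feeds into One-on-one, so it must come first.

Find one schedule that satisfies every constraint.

Legal in 9am; Hiring in 10am; One-on-one in 4pm; VendorCall in 11am; Planning in 5pm; Roadmap in 12pm; Standup in 2pm; AllHands in 3pm; Kickoff in 1pm

Checking: VendorCall(11am) before Roadmap(12pm); AllHands(3pm) before One-on-one(4pm); Hiring(10am) before Kickoff(1pm); Legal(9am) before Planning(5pm); Hiring(10am) before VendorCall(11am); Legal(9am) before Roadmap(12pm); Roadmap(12pm) before One-on-one(4pm); Roadmap(12pm) before Standup(2pm); Legal(9am) before Standup(2pm); Legal(9am) before AllHands(3pm); Kickoff(1pm) before Standup(2pm); max 1 per slot (cap 1).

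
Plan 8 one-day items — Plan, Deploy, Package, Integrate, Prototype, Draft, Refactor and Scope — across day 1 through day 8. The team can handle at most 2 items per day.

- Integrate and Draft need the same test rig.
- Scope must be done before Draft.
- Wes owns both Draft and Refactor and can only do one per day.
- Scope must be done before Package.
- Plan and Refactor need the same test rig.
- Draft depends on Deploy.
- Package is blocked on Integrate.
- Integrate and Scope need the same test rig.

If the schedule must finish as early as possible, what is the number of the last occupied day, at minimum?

The precedence chain requires at least 2 distinct days.
With at most 2 per day and 8 tasks, at least 4 days are needed.
4 works (last occupied day: day 4): for example Deploy -> day 1; Scope -> day 1; Draft -> day 3; Refactor -> day 4; Integrate -> day 2; Plan -> day 2; Prototype -> day 4; Package -> day 3.

day 4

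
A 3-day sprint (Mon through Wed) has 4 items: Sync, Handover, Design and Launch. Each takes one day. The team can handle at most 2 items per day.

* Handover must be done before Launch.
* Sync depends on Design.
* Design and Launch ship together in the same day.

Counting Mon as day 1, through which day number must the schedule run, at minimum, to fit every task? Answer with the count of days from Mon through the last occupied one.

The precedence chain requires at least 3 distinct days.
With at most 2 per day and 4 tasks, at least 2 days are needed.
3 works (last occupied day: Wed): for example Launch in Tue, Handover in Mon, Design in Tue, Sync in Wed.

3 days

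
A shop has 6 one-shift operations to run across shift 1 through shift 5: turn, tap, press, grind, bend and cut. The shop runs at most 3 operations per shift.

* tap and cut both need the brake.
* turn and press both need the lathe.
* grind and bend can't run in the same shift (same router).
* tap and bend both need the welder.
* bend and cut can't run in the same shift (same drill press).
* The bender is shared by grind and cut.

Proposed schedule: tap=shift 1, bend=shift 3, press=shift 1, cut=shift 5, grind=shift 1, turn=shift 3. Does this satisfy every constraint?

bend and cut can't run in the same shift (same drill press) — holds.
tap and bend both need the welder — holds.
grind and bend can't run in the same shift (same router) — holds.
turn and press both need the lathe — holds.
The shop runs at most 3 operations per shift — holds.
The bender is shared by grind and cut — holds.
tap and cut both need the brake — holds.

Yes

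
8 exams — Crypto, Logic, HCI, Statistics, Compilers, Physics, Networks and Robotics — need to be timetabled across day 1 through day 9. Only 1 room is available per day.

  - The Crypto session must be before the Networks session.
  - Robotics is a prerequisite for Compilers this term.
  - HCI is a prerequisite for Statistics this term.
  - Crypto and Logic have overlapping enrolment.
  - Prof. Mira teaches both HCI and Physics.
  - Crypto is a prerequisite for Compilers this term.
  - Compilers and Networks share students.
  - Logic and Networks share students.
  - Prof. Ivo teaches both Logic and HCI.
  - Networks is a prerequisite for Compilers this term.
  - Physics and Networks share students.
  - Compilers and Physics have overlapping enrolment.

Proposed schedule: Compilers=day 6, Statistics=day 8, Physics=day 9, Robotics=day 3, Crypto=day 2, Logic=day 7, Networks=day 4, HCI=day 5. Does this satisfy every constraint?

The Crypto session must be before the Networks session — holds.
HCI is a prerequisite for Statistics this term — holds.
Physics and Networks share students — holds.
Crypto is a prerequisite for Compilers this term — holds.
Networks is a prerequisite for Compilers this term — holds.
Crypto and Logic have overlapping enrolment — holds.
Compilers and Physics have overlapping enrolment — holds.
Robotics is a prerequisite for Compilers this term — holds.
Logic and Networks share students — holds.
Only 1 room is available per day — holds.
Prof. Ivo teaches both Logic and HCI — holds.
Prof. Mira teaches both HCI and Physics — holds.
Compilers and Networks share students — holds.

Yes, all constraints hold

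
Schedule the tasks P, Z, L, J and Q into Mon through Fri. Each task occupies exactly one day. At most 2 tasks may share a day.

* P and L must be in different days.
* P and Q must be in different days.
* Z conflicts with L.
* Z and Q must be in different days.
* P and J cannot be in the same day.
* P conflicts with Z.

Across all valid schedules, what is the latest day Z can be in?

Fri

Z at Fri is achievable: P=Mon, Z=Fri, L=Tue, Q=Wed, J=Tue.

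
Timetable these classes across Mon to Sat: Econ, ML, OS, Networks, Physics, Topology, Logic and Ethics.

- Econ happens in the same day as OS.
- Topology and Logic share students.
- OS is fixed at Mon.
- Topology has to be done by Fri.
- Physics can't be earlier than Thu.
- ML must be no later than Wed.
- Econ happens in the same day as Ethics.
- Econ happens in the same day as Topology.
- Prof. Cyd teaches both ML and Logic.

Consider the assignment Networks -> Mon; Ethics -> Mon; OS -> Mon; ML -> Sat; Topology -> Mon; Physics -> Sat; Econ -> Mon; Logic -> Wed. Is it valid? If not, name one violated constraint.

No. ML must be no later than Wed is not satisfied.

Econ happens in the same day as Ethics — holds.
Prof. Cyd teaches both ML and Logic — holds.
Econ happens in the same day as Topology — holds.
Topology and Logic share students — holds.
ML must be no later than Wed — violated.
Econ happens in the same day as OS — holds.
Physics can't be earlier than Thu — holds.
Topology has to be done by Fri — holds.
OS is fixed at Mon — holds.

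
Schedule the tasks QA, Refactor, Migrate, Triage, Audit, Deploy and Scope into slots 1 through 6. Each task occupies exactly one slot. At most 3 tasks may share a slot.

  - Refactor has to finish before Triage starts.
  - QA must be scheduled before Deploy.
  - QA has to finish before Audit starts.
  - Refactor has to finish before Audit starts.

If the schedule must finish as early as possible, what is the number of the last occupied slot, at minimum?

slot 3

The precedence chain requires at least 2 distinct slots.
With at most 3 per slot and 7 tasks, at least 3 slots are needed.
3 works (last occupied slot: 3): for example Scope=3, Audit=2, Refactor=1, QA=1, Triage=2, Deploy=2, Migrate=1.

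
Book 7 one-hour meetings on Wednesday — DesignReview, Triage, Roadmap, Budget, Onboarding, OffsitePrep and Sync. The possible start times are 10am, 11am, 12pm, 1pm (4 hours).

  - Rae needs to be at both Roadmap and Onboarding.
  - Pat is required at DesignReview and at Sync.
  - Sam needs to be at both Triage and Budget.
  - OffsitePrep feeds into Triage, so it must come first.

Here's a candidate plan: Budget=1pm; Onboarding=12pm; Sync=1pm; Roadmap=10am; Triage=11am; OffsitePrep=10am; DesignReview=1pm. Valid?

Rae needs to be at both Roadmap and Onboarding — holds.
OffsitePrep feeds into Triage, so it must come first — holds.
Sam needs to be at both Triage and Budget — holds.
Pat is required at DesignReview and at Sync — violated.

No — it violates: Pat is required at DesignReview and at Sync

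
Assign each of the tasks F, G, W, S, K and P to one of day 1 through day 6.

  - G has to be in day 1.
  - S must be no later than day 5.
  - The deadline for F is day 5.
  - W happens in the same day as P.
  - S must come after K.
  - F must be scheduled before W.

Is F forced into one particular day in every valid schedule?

F can be day 1 (e.g. F in day 1, P in day 2, W in day 2, G in day 1, S in day 2, K in day 1) or day 2 (e.g. W -> day 3, K -> day 1, F -> day 2, P -> day 3, G -> day 1, S -> day 2).

No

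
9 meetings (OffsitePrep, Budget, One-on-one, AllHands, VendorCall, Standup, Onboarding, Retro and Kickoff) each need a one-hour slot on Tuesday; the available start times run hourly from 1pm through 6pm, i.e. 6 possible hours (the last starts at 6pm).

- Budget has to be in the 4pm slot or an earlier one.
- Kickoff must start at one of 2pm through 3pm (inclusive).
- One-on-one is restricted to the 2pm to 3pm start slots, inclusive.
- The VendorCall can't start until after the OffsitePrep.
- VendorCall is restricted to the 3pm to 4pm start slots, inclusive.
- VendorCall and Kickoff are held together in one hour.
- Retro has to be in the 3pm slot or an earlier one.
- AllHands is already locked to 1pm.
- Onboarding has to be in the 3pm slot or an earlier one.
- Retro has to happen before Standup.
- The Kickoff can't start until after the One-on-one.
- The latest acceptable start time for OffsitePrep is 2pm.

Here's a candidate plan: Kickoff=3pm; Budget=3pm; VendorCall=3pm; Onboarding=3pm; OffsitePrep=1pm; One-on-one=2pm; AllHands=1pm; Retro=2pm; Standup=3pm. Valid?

Valid

AllHands is already locked to 1pm — holds.
The VendorCall can't start until after the OffsitePrep — holds.
The Kickoff can't start until after the One-on-one — holds.
Budget has to be in the 4pm slot or an earlier one — holds.
The latest acceptable start time for OffsitePrep is 2pm — holds.
Onboarding has to be in the 3pm slot or an earlier one — holds.
VendorCall is restricted to the 3pm to 4pm start slots, inclusive — holds.
Kickoff must start at one of 2pm through 3pm (inclusive) — holds.
Retro has to be in the 3pm slot or an earlier one — holds.
VendorCall and Kickoff are held together in one hour — holds.
One-on-one is restricted to the 2pm to 3pm start slots, inclusive — holds.
Retro has to happen before Standup — holds.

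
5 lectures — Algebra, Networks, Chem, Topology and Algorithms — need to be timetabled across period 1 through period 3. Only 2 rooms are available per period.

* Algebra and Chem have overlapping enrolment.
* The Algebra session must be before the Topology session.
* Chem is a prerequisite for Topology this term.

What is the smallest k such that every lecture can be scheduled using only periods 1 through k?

3 periods

The precedence chain requires at least 2 distinct periods.
With at most 2 per period and 5 lectures, at least 3 periods are needed.
3 works (last occupied period: period 3): for example Chem=period 2, Algebra=period 1, Topology=period 3, Networks=period 1, Algorithms=period 2.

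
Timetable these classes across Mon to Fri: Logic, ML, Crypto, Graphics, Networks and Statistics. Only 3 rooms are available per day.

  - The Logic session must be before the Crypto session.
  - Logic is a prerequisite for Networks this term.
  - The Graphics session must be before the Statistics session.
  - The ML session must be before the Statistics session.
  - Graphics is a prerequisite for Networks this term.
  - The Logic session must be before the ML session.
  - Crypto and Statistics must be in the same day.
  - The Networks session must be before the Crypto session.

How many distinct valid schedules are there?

Splitting on Logic: it can be Mon (25), Tue (12), Wed (3). Listing each branch's schedules as (ML, Crypto, Graphics, Networks, Statistics):
Logic=Mon: (Tue,Wed,Mon,Tue,Wed) (Tue,Thu,Mon,Tue,Thu) (Tue,Thu,Mon,Wed,Thu) (Tue,Thu,Tue,Wed,Thu) (Tue,Fri,Mon,Tue,Fri) (Tue,Fri,Mon,Wed,Fri) (Tue,Fri,Mon,Thu,Fri) (Tue,Fri,Tue,Wed,Fri) (Tue,Fri,Tue,Thu,Fri) (Tue,Fri,Wed,Thu,Fri) (Wed,Thu,Mon,Tue,Thu) (Wed,Thu,Mon,Wed,Thu) (Wed,Thu,Tue,Wed,Thu) (Wed,Fri,Mon,Tue,Fri) (Wed,Fri,Mon,Wed,Fri) (Wed,Fri,Mon,Thu,Fri) (Wed,Fri,Tue,Wed,Fri) (Wed,Fri,Tue,Thu,Fri) (Wed,Fri,Wed,Thu,Fri) (Thu,Fri,Mon,Tue,Fri) (Thu,Fri,Mon,Wed,Fri) (Thu,Fri,Mon,Thu,Fri) (Thu,Fri,Tue,Wed,Fri) (Thu,Fri,Tue,Thu,Fri) (Thu,Fri,Wed,Thu,Fri) — 25.
Logic=Tue: (Wed,Thu,Mon,Wed,Thu) (Wed,Thu,Tue,Wed,Thu) (Wed,Fri,Mon,Wed,Fri) (Wed,Fri,Mon,Thu,Fri) (Wed,Fri,Tue,Wed,Fri) (Wed,Fri,Tue,Thu,Fri) (Wed,Fri,Wed,Thu,Fri) (Thu,Fri,Mon,Wed,Fri) (Thu,Fri,Mon,Thu,Fri) (Thu,Fri,Tue,Wed,Fri) (Thu,Fri,Tue,Thu,Fri) (Thu,Fri,Wed,Thu,Fri) — 12.
Logic=Wed: (Thu,Fri,Mon,Thu,Fri) (Thu,Fri,Tue,Thu,Fri) (Thu,Fri,Wed,Thu,Fri) — 3.
Summing: 25 + 12 + 3 = 40.

40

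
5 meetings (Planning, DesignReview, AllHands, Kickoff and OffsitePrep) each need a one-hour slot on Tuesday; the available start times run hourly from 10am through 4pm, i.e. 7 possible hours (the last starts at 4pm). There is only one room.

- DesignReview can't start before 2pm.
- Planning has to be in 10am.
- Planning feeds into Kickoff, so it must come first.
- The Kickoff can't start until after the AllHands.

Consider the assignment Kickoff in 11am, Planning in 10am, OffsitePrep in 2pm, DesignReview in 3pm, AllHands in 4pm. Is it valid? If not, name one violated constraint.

Planning has to be in 10am — holds.
DesignReview can't start before 2pm — holds.
The Kickoff can't start until after the AllHands — violated.
There is only one room — holds.
Planning feeds into Kickoff, so it must come first — holds.

No. The Kickoff can't start until after the AllHands is not satisfied.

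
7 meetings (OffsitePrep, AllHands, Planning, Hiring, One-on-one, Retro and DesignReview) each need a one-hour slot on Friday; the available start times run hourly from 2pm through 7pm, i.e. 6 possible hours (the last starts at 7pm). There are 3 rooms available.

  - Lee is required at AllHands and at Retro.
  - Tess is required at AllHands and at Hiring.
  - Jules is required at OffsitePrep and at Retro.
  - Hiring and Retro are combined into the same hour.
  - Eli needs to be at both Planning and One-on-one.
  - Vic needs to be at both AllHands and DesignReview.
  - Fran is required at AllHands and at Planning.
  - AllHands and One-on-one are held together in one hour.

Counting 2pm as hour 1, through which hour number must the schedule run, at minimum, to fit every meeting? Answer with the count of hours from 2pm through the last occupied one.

3 hours

With at most 3 per hour and 7 meetings, at least 3 hours are needed.
3 works (last occupied hour: 4pm): for example Planning -> 3pm; Retro -> 3pm; One-on-one -> 2pm; AllHands -> 2pm; Hiring -> 3pm; OffsitePrep -> 2pm; DesignReview -> 4pm.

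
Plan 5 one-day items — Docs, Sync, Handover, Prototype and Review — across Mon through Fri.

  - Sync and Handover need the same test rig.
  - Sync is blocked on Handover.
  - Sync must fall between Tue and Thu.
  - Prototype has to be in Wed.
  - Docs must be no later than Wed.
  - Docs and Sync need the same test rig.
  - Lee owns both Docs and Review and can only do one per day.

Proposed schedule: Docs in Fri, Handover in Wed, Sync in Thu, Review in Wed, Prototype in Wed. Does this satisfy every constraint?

Prototype has to be in Wed — holds.
Docs and Sync need the same test rig — holds.
Sync and Handover need the same test rig — holds.
Lee owns both Docs and Review and can only do one per day — holds.
Sync is blocked on Handover — holds.
Sync must fall between Tue and Thu — holds.
Docs must be no later than Wed — violated.

No. Docs must be no later than Wed is not satisfied.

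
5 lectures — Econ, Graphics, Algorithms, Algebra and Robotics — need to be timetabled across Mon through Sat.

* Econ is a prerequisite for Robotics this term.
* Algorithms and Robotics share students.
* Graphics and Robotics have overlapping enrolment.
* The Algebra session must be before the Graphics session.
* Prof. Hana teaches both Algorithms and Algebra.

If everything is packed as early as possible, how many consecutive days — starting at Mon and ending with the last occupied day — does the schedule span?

The precedence chain requires at least 2 distinct days.
Could 2 days be enough, i.e. nothing placed later than Tue? No: Graphics must come after Algebra (at Mon or later) → {Tue}; Algebra must come before Graphics (at Tue or earlier) → {Mon}; Robotics must come after Econ (at Mon or later) → {Tue}; Algorithms can't share with Algebra (Mon) → {Tue}; Robotics can't share with Algorithms (Tue) → nothing is left.
So 2 days is not enough.
3 works (last occupied day: Wed): for example Graphics -> Tue; Algebra -> Mon; Robotics -> Wed; Algorithms -> Tue; Econ -> Mon.

3 days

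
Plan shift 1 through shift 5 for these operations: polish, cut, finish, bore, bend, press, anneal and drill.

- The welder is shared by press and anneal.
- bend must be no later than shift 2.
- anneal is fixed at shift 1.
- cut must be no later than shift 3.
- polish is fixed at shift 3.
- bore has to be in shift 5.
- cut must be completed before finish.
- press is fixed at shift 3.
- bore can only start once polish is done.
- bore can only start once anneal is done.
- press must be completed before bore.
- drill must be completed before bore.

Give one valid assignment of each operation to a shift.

press in shift 3, anneal in shift 1, bore in shift 5, cut in shift 1, bend in shift 1, polish in shift 3, drill in shift 1, finish in shift 2

Checking: drill(shift 1) before bore(shift 5); polish(shift 3) before bore(shift 5); press(shift 3) before bore(shift 5); cut(shift 1) before finish(shift 2); anneal(shift 1) before bore(shift 5); press(shift 3) != anneal(shift 1); anneal=shift 1 in [shift 1,shift 1]; bend=shift 1 in [shift 1,shift 2]; bore=shift 5 in [shift 5,shift 5]; cut=shift 1 in [shift 1,shift 3]; press=shift 3 in [shift 3,shift 3]; polish=shift 3 in [shift 3,shift 3].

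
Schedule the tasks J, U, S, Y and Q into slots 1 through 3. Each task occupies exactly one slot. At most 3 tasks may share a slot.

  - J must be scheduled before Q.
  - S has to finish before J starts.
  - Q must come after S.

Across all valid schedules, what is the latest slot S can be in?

1

Downstream work caps S at 1.
S at 1 is achievable: S -> 1; U -> 1; J -> 2; Y -> 1; Q -> 3.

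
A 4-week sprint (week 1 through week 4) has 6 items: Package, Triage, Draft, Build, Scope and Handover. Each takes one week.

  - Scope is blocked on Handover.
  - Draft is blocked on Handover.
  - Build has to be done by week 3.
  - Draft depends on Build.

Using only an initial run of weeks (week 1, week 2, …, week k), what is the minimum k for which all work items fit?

The precedence chain requires at least 2 distinct weeks.
2 works (last occupied week: week 2): for example Triage=week 1, Package=week 1, Handover=week 1, Build=week 1, Draft=week 2, Scope=week 2.

2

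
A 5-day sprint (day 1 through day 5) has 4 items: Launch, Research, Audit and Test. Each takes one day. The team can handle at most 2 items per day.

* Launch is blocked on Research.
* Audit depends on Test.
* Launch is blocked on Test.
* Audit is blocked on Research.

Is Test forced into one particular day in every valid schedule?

Test can be day 1 (e.g. Test=day 1, Research=day 1, Audit=day 2, Launch=day 2) or day 2 (e.g. Test in day 2, Audit in day 3, Research in day 1, Launch in day 3).

No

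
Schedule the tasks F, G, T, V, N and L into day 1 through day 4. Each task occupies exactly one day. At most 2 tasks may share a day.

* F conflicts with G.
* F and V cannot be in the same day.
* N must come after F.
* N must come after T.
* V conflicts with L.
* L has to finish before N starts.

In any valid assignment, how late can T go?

day 3

Downstream work caps T at day 3.
T at day 3 is achievable: G=day 2, F=day 1, N=day 4, V=day 2, L=day 1, T=day 3.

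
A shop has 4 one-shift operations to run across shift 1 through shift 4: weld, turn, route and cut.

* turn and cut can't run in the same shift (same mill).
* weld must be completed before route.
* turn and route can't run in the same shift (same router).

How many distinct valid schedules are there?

54

Splitting on weld: it can be shift 1 (27), shift 2 (18), shift 3 (9). Listing each branch's schedules as (turn, route, cut) by shift number:
weld=shift 1: (1,2,2) (1,2,3) (1,2,4) (1,3,2) (1,3,3) (1,3,4) (1,4,2) (1,4,3) (1,4,4) (2,3,1) (2,3,3) (2,3,4) (2,4,1) (2,4,3) (2,4,4) (3,2,1) (3,2,2) (3,2,4) (3,4,1) (3,4,2) (3,4,4) (4,2,1) (4,2,2) (4,2,3) (4,3,1) (4,3,2) (4,3,3) — 27.
weld=shift 2: (1,3,2) (1,3,3) (1,3,4) (1,4,2) (1,4,3) (1,4,4) (2,3,1) (2,3,3) (2,3,4) (2,4,1) (2,4,3) (2,4,4) (3,4,1) (3,4,2) (3,4,4) (4,3,1) (4,3,2) (4,3,3) — 18.
weld=shift 3: (1,4,2) (1,4,3) (1,4,4) (2,4,1) (2,4,3) (2,4,4) (3,4,1) (3,4,2) (3,4,4) — 9.
Summing: 27 + 18 + 9 = 54.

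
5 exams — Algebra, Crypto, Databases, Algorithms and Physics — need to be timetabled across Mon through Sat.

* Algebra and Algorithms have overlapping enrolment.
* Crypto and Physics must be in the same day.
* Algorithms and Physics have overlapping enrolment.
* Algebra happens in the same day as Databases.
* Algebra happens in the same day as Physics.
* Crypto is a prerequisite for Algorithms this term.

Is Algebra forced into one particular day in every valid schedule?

Algebra can be Mon (e.g. Crypto in Mon, Physics in Mon, Algebra in Mon, Databases in Mon, Algorithms in Tue) or Tue (e.g. Databases=Tue; Crypto=Tue; Physics=Tue; Algebra=Tue; Algorithms=Wed).

No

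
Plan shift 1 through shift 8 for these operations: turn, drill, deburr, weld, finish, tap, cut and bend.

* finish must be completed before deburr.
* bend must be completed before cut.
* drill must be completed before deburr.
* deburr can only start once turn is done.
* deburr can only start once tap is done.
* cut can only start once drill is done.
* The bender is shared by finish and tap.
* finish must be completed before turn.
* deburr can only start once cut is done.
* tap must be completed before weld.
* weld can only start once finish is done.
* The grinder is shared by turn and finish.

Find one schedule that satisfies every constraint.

tap -> shift 2, turn -> shift 2, drill -> shift 1, weld -> shift 3, deburr -> shift 3, bend -> shift 1, finish -> shift 1, cut -> shift 2

Checking: cut(shift 2) before deburr(shift 3); tap(shift 2) before deburr(shift 3); finish(shift 1) before turn(shift 2); drill(shift 1) before cut(shift 2); tap(shift 2) before weld(shift 3); turn(shift 2) before deburr(shift 3); bend(shift 1) before cut(shift 2); finish(shift 1) before weld(shift 3); finish(shift 1) before deburr(shift 3); drill(shift 1) before deburr(shift 3); turn(shift 2) != finish(shift 1); finish(shift 1) != tap(shift 2).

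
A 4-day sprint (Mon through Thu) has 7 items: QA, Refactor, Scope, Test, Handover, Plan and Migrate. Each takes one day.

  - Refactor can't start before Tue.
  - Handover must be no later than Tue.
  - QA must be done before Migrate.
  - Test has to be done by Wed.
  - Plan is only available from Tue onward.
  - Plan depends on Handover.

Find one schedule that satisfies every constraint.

Test -> Mon, QA -> Mon, Migrate -> Tue, Handover -> Mon, Scope -> Mon, Plan -> Tue, Refactor -> Tue

Checking: QA(Mon) before Migrate(Tue); Handover(Mon) before Plan(Tue); Plan=Tue in [Tue,Thu]; Handover=Mon in [Mon,Tue]; Test=Mon in [Mon,Wed]; Refactor=Tue in [Tue,Thu].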